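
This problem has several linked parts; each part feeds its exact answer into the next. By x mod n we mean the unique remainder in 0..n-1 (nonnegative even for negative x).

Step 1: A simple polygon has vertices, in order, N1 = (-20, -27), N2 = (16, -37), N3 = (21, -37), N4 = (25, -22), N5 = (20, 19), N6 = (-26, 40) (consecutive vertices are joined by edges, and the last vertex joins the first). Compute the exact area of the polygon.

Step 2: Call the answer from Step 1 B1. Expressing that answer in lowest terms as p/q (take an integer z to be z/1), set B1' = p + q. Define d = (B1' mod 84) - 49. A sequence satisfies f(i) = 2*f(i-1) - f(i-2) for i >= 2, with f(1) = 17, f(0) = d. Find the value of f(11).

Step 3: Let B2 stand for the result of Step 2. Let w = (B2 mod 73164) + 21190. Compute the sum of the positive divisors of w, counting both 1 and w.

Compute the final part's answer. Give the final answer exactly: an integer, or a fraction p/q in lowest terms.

95004

Step 1: cross terms: (-20*-37 - 16*-27)=1172, (16*-37 - 21*-37)=185, (21*-22 - 25*-37)=463, (25*19 - 20*-22)=915, (20*40 - -26*19)=1294, (-26*-27 - -20*40)=1502; twice the area = |5531| = 5531; area = 5531/2; answer 5531/2
Step 2: B1 = 5531/2; threaded value p + q = 5533; d = 24; f(2) = 2*(17) - 1*(24) = 10; iterating: f(2)=10, f(3)=3, f(4)=-4, f(5)=-11, f(6)=-18, f(7)=-25, f(8)=-32, f(9)=-39, f(10)=-46, f(11)=-53; answer -53
Step 3: B2 = -53; w = 94301; 94301 = 181 * 521; sigma = (1 + 181) * (1 + 521) = 182 * 522 = 95004; answer 95004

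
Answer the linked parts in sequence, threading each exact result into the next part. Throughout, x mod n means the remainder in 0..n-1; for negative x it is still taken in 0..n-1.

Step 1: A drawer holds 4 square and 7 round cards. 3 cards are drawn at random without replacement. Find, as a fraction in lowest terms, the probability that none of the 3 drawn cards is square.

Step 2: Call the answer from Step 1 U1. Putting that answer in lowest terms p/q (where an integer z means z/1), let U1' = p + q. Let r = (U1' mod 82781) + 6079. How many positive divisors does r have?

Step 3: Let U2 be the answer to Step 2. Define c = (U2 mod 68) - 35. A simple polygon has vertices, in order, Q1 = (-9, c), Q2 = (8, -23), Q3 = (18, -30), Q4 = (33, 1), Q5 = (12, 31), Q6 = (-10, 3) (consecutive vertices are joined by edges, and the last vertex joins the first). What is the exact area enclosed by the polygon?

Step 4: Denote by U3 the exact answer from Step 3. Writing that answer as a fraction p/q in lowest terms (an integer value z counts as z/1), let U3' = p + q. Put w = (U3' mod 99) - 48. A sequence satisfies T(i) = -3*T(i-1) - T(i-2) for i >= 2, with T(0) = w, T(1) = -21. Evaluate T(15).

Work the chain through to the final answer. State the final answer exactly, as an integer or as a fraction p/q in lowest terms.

Step 1: total draws C(11,3) = 165; favorable C(7,3) = 35; P = 7/33; answer 7/33
Step 2: U1 = 7/33; threaded value p + q = 40; r = 6119; 6119 = 29 * 211; number of divisors = (1+1) * (1+1) = 4; answer 4
Step 3: U2 = 4; c = -31; cross terms: (-9*-23 - 8*-31)=455, (8*-30 - 18*-23)=174, (18*1 - 33*-30)=1008, (33*31 - 12*1)=1011, (12*3 - -10*31)=346, (-10*-31 - -9*3)=337; twice the area = |3331| = 3331; area = 3331/2; answer 3331/2
Step 4: U3 = 3331/2; threaded value p + q = 3333; w = 18; T(2) = -3*(-21) - 1*(18) = 45; iterating: T(2)=45, T(3)=-114, T(4)=297, T(5)=-777, T(6)=2034, T(7)=-5325, T(8)=13941, T(9)=-36498, T(10)=95553, T(11)=-250161, T(12)=654930, T(13)=-1714629, T(14)=4488957, T(15)=-11752242; answer -11752242

-11752242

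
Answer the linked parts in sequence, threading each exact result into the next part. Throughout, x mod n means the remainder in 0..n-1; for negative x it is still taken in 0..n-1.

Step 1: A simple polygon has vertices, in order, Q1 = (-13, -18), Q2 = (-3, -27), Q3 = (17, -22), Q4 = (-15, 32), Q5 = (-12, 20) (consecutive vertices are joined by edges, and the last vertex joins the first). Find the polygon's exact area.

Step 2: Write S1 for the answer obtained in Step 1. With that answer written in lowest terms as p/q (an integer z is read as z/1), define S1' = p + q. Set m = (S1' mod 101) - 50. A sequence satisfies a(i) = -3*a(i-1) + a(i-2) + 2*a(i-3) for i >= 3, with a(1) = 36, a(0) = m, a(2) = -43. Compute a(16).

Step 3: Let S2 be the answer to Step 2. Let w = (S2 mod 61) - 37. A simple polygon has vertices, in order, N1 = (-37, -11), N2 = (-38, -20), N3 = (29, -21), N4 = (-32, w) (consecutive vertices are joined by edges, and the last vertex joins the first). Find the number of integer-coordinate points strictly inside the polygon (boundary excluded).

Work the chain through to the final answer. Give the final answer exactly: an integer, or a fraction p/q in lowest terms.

Step 1: cross terms: (-13*-27 - -3*-18)=297, (-3*-22 - 17*-27)=525, (17*32 - -15*-22)=214, (-15*20 - -12*32)=84, (-12*-18 - -13*20)=476; twice the area = |1596| = 1596; area = 798; answer 798
Step 2: S1 = 798; threaded value p + q = 799; m = 42; a(3) = -3*(-43) + 1*(36) + 2*(42) = 249; iterating: a(3)=249, a(4)=-718, a(5)=2317, a(6)=-7171, a(7)=22394, a(8)=-69719, a(9)=217209, a(10)=-676558, a(11)=2107445, a(12)=-6564475, a(13)=20447754, a(14)=-63692847, a(15)=198397345, a(16)=-617989374; answer -617989374
Step 3: S2 = -617989374; w = 3; cross terms: (-37*-20 - -38*-11)=322, (-38*-21 - 29*-20)=1378, (29*3 - -32*-21)=-585, (-32*-11 - -37*3)=463; twice the area = |1578| = 1578; area = 789; boundary points = 1 + 1 + 1 + 1 = 4; strictly interior points = area - boundary/2 + 1 = 788; answer 788

788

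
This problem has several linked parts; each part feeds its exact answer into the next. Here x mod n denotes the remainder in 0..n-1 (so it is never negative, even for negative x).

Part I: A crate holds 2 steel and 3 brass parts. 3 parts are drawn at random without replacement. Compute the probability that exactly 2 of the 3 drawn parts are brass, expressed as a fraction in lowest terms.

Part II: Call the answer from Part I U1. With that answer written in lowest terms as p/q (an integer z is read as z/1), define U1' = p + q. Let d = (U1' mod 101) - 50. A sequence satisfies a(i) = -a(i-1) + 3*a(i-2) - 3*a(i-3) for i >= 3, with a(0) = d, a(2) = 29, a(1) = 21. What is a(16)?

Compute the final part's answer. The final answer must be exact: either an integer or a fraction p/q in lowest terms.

-19027018

Part I: total draws C(5,3) = 10; favorable C(3,2)*C(2,1) = 6; P = 3/5; answer 3/5
Part II: U1 = 3/5; threaded value p + q = 8; d = -42; a(3) = -1*(29) + 3*(21) - 3*(-42) = 160; iterating: a(3)=160, a(4)=-136, a(5)=529, a(6)=-1417, a(7)=3412, a(8)=-9250, a(9)=23737, a(10)=-61723, a(11)=160684, a(12)=-417064, a(13)=1084285, a(14)=-2817529, a(15)=7321576, a(16)=-19027018; answer -19027018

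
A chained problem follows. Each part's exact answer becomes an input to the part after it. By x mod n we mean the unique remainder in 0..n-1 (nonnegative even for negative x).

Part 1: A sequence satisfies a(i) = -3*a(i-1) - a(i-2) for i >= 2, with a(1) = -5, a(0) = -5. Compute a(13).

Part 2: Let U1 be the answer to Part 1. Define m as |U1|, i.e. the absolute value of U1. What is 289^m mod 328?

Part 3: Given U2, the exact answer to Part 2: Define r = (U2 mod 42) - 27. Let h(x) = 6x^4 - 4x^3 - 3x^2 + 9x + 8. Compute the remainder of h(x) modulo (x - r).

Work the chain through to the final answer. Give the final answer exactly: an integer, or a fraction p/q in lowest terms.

Part 1: a(2) = -3*(-5) - 1*(-5) = 20; iterating: a(2)=20, a(3)=-55, a(4)=145, a(5)=-380, a(6)=995, a(7)=-2605, a(8)=6820, a(9)=-17855, a(10)=46745, a(11)=-122380, a(12)=320395, a(13)=-838805; answer -838805
Part 2: U1 = -838805; m = 838805; squarings mod 328: 289^1=289, 289^2=209, 289^4=57, 289^8=297, 289^16=305, 289^32=201, 289^64=57, 289^128=297, 289^256=305, 289^512=201, 289^1024=57, 289^2048=297, 289^4096=305, 289^8192=201, 289^16384=57, 289^32768=297, 289^65536=305, 289^131072=201, 289^262144=57, 289^524288=297; 289^838805 = 289^1 * 289^4 * 289^16 * 289^128 * 289^1024 * 289^2048 * 289^16384 * 289^32768 * 289^262144 * 289^524288 = 73 (mod 328); answer 73
Part 3: U2 = 73; r = 4; remainder = value at the root: 6*(4)^4 - 4*(4)^3 - 3*(4)^2 + 9*(4)^1 + 8 = (1536) + (-256) + (-48) + (36) + (8) = 1276; answer 1276

1276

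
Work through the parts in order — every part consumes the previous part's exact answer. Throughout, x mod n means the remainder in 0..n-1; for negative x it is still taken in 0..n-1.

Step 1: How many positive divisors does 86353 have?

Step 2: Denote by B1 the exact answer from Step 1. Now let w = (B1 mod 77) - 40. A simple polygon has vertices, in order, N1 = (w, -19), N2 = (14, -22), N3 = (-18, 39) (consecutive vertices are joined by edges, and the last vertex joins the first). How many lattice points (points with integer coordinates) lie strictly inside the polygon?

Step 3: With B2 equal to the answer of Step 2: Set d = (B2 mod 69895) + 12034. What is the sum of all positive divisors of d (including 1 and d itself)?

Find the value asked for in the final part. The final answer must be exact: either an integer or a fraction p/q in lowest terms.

13944

Step 1: 86353 is prime, so its only divisors are 1 and 86353; count = 2; answer 2
Step 2: B1 = 2; w = -38; cross terms: (-38*-22 - 14*-19)=1102, (14*39 - -18*-22)=150, (-18*-19 - -38*39)=1824; twice the area = |3076| = 3076; area = 1538; boundary points = 1 + 1 + 2 = 4; strictly interior points = area - boundary/2 + 1 = 1537; answer 1537
Step 3: B2 = 1537; d = 13571; 13571 = 41 * 331; sigma = (1 + 41) * (1 + 331) = 42 * 332 = 13944; answer 13944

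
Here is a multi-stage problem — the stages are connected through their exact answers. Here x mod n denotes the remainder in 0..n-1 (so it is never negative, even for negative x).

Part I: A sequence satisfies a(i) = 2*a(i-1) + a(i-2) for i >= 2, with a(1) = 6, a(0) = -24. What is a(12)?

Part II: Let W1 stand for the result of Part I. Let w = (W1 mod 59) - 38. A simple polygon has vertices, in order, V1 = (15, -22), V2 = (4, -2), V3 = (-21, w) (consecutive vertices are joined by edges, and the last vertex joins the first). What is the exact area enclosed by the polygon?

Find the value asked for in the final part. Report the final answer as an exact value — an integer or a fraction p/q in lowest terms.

393

Part I: a(2) = 2*(6) + 1*(-24) = -12; iterating: a(2)=-12, a(3)=-18, a(4)=-48, a(5)=-114, a(6)=-276, a(7)=-666, a(8)=-1608, a(9)=-3882, a(10)=-9372, a(11)=-22626, a(12)=-54624; answer -54624
Part II: W1 = -54624; w = -28; cross terms: (15*-2 - 4*-22)=58, (4*-28 - -21*-2)=-154, (-21*-22 - 15*-28)=882; twice the area = |786| = 786; area = 393; answer 393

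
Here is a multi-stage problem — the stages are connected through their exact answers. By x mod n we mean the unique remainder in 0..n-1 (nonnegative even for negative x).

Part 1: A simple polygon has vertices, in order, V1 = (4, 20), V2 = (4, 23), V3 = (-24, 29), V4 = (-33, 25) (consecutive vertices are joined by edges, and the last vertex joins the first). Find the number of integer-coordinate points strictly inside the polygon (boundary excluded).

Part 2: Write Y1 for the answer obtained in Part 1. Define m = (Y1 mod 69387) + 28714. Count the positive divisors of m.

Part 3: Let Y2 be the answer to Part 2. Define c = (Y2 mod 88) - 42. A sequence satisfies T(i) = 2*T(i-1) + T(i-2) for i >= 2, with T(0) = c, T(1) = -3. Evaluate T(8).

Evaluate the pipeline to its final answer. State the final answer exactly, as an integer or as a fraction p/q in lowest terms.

-6294

Part 1: cross terms: (4*23 - 4*20)=12, (4*29 - -24*23)=668, (-24*25 - -33*29)=357, (-33*20 - 4*25)=-760; twice the area = |277| = 277; area = 277/2; boundary points = 3 + 2 + 1 + 1 = 7; strictly interior points = area - boundary/2 + 1 = 136; answer 136
Part 2: Y1 = 136; m = 28850; 28850 = 2 * 5^2 * 577; number of divisors = (1+1) * (2+1) * (1+1) = 12; answer 12
Part 3: Y2 = 12; c = -30; T(2) = 2*(-3) + 1*(-30) = -36; iterating: T(2)=-36, T(3)=-75, T(4)=-186, T(5)=-447, T(6)=-1080, T(7)=-2607, T(8)=-6294; answer -6294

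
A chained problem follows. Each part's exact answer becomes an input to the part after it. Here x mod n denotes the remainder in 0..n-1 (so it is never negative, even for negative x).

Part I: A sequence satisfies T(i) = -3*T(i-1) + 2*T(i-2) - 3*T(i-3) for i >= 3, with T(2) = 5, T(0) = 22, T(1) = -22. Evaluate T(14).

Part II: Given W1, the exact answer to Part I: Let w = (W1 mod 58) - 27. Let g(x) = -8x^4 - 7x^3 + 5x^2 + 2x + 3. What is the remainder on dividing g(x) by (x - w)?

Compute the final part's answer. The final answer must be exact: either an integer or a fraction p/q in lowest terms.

-783

Part I: T(3) = -3*(5) + 2*(-22) - 3*(22) = -125; iterating: T(3)=-125, T(4)=451, T(5)=-1618, T(6)=6131, T(7)=-22982, T(8)=86062, T(9)=-322543, T(10)=1208699, T(11)=-4529369, T(12)=16973134, T(13)=-63604237, T(14)=238347086; answer 238347086
Part II: W1 = 238347086; w = 3; remainder = value at the root: -8*(3)^4 - 7*(3)^3 + 5*(3)^2 + 2*(3)^1 + 3 = (-648) + (-189) + (45) + (6) + (3) = -783; answer -783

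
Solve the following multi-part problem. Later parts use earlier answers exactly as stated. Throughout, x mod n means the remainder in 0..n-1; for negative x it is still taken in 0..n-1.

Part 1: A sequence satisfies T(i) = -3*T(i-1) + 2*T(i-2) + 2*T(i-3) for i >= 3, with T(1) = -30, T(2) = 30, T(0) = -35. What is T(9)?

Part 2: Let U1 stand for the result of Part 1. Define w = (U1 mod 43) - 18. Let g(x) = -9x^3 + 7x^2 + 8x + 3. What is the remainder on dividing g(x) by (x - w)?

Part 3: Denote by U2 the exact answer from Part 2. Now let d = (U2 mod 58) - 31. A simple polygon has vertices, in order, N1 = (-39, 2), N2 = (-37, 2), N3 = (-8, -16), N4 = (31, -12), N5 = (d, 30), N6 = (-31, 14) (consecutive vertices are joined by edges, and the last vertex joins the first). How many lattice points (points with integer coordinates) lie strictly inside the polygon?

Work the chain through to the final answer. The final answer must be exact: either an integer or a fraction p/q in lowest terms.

1454

Part 1: T(3) = -3*(30) + 2*(-30) + 2*(-35) = -220; iterating: T(3)=-220, T(4)=660, T(5)=-2360, T(6)=7960, T(7)=-27280, T(8)=93040, T(9)=-317760; answer -317760
Part 2: U1 = -317760; w = -8; remainder = value at the root: -9*(-8)^3 + 7*(-8)^2 + 8*(-8)^1 + 3 = (4608) + (448) + (-64) + (3) = 4995; answer 4995
Part 3: U2 = 4995; d = -24; cross terms: (-39*2 - -37*2)=-4, (-37*-16 - -8*2)=608, (-8*-12 - 31*-16)=592, (31*30 - -24*-12)=642, (-24*14 - -31*30)=594, (-31*2 - -39*14)=484; twice the area = |2916| = 2916; area = 1458; boundary points = 2 + 1 + 1 + 1 + 1 + 4 = 10; strictly interior points = area - boundary/2 + 1 = 1454; answer 1454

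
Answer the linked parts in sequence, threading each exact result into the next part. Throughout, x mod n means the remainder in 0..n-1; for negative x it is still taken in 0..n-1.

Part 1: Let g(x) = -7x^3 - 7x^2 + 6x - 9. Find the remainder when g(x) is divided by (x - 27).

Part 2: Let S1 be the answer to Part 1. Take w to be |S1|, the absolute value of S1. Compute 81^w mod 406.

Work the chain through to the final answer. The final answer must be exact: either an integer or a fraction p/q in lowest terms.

Part 1: remainder = value at the root: -7*(27)^3 - 7*(27)^2 + 6*(27)^1 - 9 = (-137781) + (-5103) + (162) + (-9) = -142731; answer -142731
Part 2: S1 = -142731; w = 142731; squarings mod 406: 81^1=81, 81^2=65, 81^4=165, 81^8=23, 81^16=123, 81^32=107, 81^64=81, 81^128=65, 81^256=165, 81^512=23, 81^1024=123, 81^2048=107, 81^4096=81, 81^8192=65, 81^16384=165, 81^32768=23, 81^65536=123, 81^131072=107; 81^142731 = 81^1 * 81^2 * 81^8 * 81^128 * 81^256 * 81^1024 * 81^2048 * 81^8192 * 81^131072 = 197 (mod 406); answer 197

197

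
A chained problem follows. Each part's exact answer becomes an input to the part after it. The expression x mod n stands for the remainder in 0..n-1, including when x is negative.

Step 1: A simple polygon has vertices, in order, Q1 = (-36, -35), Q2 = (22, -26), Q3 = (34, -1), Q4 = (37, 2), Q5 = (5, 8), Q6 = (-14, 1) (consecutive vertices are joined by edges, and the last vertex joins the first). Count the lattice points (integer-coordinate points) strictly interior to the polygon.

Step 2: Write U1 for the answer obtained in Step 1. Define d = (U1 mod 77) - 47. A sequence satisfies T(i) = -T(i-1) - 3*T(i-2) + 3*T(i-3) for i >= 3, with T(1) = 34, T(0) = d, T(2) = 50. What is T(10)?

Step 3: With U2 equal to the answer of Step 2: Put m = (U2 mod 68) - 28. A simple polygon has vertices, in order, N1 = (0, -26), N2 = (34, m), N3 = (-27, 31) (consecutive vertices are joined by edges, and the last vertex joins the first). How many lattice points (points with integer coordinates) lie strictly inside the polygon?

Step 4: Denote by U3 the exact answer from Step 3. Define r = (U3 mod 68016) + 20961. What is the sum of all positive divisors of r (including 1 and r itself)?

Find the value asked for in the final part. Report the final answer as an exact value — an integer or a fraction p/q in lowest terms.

36360

Step 1: cross terms: (-36*-26 - 22*-35)=1706, (22*-1 - 34*-26)=862, (34*2 - 37*-1)=105, (37*8 - 5*2)=286, (5*1 - -14*8)=117, (-14*-35 - -36*1)=526; twice the area = |3602| = 3602; area = 1801; boundary points = 1 + 1 + 3 + 2 + 1 + 2 = 10; strictly interior points = area - boundary/2 + 1 = 1797; answer 1797
Step 2: U1 = 1797; d = -21; T(3) = -1*(50) - 3*(34) + 3*(-21) = -215; iterating: T(3)=-215, T(4)=167, T(5)=628, T(6)=-1774, T(7)=391, T(8)=6815, T(9)=-13310, T(10)=-5962; answer -5962
Step 3: U2 = -5962; m = -6; cross terms: (0*-6 - 34*-26)=884, (34*31 - -27*-6)=892, (-27*-26 - 0*31)=702; twice the area = |2478| = 2478; area = 1239; boundary points = 2 + 1 + 3 = 6; strictly interior points = area - boundary/2 + 1 = 1237; answer 1237
Step 4: U3 = 1237; r = 22198; 22198 = 2 * 11 * 1009; sigma = (1 + 2) * (1 + 11) * (1 + 1009) = 3 * 12 * 1010 = 36360; answer 36360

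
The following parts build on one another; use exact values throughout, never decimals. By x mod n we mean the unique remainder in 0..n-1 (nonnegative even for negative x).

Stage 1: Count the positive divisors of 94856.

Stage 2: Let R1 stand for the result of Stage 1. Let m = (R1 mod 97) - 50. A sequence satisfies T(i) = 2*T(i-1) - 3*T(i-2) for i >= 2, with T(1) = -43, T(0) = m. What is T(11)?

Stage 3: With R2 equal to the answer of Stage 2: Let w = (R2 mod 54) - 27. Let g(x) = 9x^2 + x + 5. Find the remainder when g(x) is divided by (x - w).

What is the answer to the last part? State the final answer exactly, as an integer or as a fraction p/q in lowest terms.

3625

Stage 1: 94856 = 2^3 * 71 * 167; number of divisors = (3+1) * (1+1) * (1+1) = 16; answer 16
Stage 2: R1 = 16; m = -34; T(2) = 2*(-43) - 3*(-34) = 16; iterating: T(2)=16, T(3)=161, T(4)=274, T(5)=65, T(6)=-692, T(7)=-1579, T(8)=-1082, T(9)=2573, T(10)=8392, T(11)=9065; answer 9065
Stage 3: R2 = 9065; w = 20; remainder = value at the root: 9*(20)^2 + 1*(20)^1 + 5 = (3600) + (20) + (5) = 3625; answer 3625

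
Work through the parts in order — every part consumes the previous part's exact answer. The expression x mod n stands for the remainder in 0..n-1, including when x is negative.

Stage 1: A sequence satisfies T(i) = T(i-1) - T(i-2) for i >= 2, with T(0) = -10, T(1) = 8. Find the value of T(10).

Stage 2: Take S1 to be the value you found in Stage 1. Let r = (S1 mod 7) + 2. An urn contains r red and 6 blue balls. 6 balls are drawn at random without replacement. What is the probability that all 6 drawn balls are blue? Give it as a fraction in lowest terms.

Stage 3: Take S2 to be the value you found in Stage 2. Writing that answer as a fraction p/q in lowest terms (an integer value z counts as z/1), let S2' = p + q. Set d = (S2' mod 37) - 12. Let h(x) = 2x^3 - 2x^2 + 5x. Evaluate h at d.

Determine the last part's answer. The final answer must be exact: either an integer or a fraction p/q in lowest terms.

-325

Stage 1: T(2) = 1*(8) - 1*(-10) = 18; iterating: T(2)=18, T(3)=10, T(4)=-8, T(5)=-18, T(6)=-10, T(7)=8, T(8)=18, T(9)=10, T(10)=-8; answer -8
Stage 2: S1 = -8; r = 8; total draws C(14,6) = 3003; favorable C(6,6) = 1; P = 1/3003; answer 1/3003
Stage 3: S2 = 1/3003; threaded value p + q = 3004; d = -5; 2*(-5)^3 - 2*(-5)^2 + 5*(-5)^1 = (-250) + (-50) + (-25) = -325; answer -325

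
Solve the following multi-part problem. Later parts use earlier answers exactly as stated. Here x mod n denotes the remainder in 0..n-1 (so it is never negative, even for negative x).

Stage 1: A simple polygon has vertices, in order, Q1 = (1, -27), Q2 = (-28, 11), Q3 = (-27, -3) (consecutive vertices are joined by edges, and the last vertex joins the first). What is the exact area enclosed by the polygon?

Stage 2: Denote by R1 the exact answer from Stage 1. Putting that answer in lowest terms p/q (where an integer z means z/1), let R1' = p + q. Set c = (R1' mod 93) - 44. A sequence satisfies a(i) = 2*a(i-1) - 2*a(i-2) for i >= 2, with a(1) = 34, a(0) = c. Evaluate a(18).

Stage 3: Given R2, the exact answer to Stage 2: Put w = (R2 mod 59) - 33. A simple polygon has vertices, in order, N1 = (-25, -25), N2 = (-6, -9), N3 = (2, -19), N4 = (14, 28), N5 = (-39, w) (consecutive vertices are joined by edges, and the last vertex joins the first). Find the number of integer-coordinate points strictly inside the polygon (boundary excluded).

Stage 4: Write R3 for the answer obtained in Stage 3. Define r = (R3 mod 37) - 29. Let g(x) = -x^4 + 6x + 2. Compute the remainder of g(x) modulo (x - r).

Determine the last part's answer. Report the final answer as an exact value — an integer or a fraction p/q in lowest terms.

-28637

Stage 1: cross terms: (1*11 - -28*-27)=-745, (-28*-3 - -27*11)=381, (-27*-27 - 1*-3)=732; twice the area = |368| = 368; area = 184; answer 184
Stage 2: R1 = 184; threaded value p + q = 185; c = 48; a(2) = 2*(34) - 2*(48) = -28; iterating: a(2)=-28, a(3)=-124, a(4)=-192, a(5)=-136, a(6)=112, a(7)=496, a(8)=768, a(9)=544, a(10)=-448, a(11)=-1984, a(12)=-3072, a(13)=-2176, a(14)=1792, a(15)=7936, a(16)=12288, a(17)=8704, a(18)=-7168; answer -7168
Stage 3: R2 = -7168; w = -3; cross terms: (-25*-9 - -6*-25)=75, (-6*-19 - 2*-9)=132, (2*28 - 14*-19)=322, (14*-3 - -39*28)=1050, (-39*-25 - -25*-3)=900; twice the area = |2479| = 2479; area = 2479/2; boundary points = 1 + 2 + 1 + 1 + 2 = 7; strictly interior points = area - boundary/2 + 1 = 1237; answer 1237
Stage 4: R3 = 1237; r = -13; remainder = value at the root: -1*(-13)^4 + 6*(-13)^1 + 2 = (-28561) + (-78) + (2) = -28637; answer -28637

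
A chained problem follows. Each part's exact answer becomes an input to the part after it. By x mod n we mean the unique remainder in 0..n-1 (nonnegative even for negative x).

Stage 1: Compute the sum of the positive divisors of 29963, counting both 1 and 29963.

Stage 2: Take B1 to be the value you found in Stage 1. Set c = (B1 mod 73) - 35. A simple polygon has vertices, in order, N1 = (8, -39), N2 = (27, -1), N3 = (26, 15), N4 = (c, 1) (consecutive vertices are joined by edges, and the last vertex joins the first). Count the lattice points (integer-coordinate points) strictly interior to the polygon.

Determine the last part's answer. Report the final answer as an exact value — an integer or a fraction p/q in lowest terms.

Stage 1: 29963 = 19^2 * 83; sigma = (1 + 19 + 361) * (1 + 83) = 381 * 84 = 32004; answer 32004
Stage 2: B1 = 32004; c = -5; cross terms: (8*-1 - 27*-39)=1045, (27*15 - 26*-1)=431, (26*1 - -5*15)=101, (-5*-39 - 8*1)=187; twice the area = |1764| = 1764; area = 882; boundary points = 19 + 1 + 1 + 1 = 22; strictly interior points = area - boundary/2 + 1 = 872; answer 872

872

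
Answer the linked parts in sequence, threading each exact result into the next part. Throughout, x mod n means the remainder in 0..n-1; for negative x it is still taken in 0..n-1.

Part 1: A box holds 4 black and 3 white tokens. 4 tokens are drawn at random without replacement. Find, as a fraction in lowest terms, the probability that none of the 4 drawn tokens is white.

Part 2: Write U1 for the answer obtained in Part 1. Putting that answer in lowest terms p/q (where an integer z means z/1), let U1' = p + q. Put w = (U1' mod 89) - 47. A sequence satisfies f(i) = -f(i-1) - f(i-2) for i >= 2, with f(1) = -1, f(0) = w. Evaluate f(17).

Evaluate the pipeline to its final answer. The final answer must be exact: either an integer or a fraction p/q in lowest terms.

Part 1: total draws C(7,4) = 35; favorable C(4,4) = 1; P = 1/35; answer 1/35
Part 2: U1 = 1/35; threaded value p + q = 36; w = -11; f(2) = -1*(-1) - 1*(-11) = 12; iterating: f(2)=12, f(3)=-11, f(4)=-1, f(5)=12, f(6)=-11, f(7)=-1, f(8)=12, f(9)=-11, f(10)=-1, f(11)=12, f(12)=-11, f(13)=-1, f(14)=12, f(15)=-11, f(16)=-1, f(17)=12; answer 12

12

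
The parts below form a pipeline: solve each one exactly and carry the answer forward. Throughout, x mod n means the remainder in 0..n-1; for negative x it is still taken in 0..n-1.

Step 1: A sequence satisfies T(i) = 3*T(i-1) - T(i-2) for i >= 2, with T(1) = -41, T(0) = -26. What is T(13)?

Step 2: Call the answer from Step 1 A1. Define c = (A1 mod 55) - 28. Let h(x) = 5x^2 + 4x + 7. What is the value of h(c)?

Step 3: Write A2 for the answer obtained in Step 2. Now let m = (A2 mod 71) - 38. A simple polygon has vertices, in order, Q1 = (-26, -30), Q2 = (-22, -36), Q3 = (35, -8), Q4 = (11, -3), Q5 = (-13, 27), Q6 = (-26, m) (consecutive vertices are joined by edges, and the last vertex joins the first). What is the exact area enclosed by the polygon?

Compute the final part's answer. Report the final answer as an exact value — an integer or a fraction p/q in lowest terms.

Step 1: T(2) = 3*(-41) - 1*(-26) = -97; iterating: T(2)=-97, T(3)=-250, T(4)=-653, T(5)=-1709, T(6)=-4474, T(7)=-11713, T(8)=-30665, T(9)=-80282, T(10)=-210181, T(11)=-550261, T(12)=-1440602, T(13)=-3771545; answer -3771545
Step 2: A1 = -3771545; c = -3; 5*(-3)^2 + 4*(-3)^1 + 7 = (45) + (-12) + (7) = 40; answer 40
Step 3: A2 = 40; m = 2; cross terms: (-26*-36 - -22*-30)=276, (-22*-8 - 35*-36)=1436, (35*-3 - 11*-8)=-17, (11*27 - -13*-3)=258, (-13*2 - -26*27)=676, (-26*-30 - -26*2)=832; twice the area = |3461| = 3461; area = 3461/2; answer 3461/2

3461/2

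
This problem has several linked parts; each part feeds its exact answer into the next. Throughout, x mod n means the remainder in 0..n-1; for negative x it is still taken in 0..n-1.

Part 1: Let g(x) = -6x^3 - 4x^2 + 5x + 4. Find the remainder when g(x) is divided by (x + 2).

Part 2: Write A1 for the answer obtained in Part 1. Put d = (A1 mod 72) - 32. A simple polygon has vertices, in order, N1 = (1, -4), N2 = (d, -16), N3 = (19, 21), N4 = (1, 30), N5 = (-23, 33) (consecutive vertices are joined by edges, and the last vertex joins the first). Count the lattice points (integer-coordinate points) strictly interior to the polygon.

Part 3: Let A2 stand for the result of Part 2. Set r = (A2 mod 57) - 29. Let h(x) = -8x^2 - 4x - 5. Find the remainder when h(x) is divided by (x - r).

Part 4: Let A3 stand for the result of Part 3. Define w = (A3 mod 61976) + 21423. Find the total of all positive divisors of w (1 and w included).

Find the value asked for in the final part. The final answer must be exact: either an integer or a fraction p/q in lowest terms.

Part 1: remainder = value at the root: -6*(-2)^3 - 4*(-2)^2 + 5*(-2)^1 + 4 = (48) + (-16) + (-10) + (4) = 26; answer 26
Part 2: A1 = 26; d = -6; cross terms: (1*-16 - -6*-4)=-40, (-6*21 - 19*-16)=178, (19*30 - 1*21)=549, (1*33 - -23*30)=723, (-23*-4 - 1*33)=59; twice the area = |1469| = 1469; area = 1469/2; boundary points = 1 + 1 + 9 + 3 + 1 = 15; strictly interior points = area - boundary/2 + 1 = 728; answer 728
Part 3: A2 = 728; r = 15; remainder = value at the root: -8*(15)^2 - 4*(15)^1 - 5 = (-1800) + (-60) + (-5) = -1865; answer -1865
Part 4: A3 = -1865; w = 81534; 81534 = 2 * 3 * 107 * 127; sigma = (1 + 2) * (1 + 3) * (1 + 107) * (1 + 127) = 3 * 4 * 108 * 128 = 165888; answer 165888

165888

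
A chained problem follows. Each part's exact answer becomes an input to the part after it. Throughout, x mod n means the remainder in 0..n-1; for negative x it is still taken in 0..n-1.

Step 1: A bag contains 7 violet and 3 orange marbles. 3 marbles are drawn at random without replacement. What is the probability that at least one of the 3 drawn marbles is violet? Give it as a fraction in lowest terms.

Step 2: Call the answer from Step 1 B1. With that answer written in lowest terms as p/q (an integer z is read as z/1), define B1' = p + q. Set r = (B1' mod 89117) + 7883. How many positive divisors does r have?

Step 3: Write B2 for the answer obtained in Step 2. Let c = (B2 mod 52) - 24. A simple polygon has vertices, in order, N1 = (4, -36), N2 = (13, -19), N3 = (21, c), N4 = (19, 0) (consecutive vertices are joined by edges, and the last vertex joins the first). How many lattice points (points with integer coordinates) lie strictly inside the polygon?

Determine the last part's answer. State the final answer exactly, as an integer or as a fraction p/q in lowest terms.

Step 1: total draws C(10,3) = 120; complement C(3,3) = 1; favorable 120 - 1 = 119; P = 119/120; answer 119/120
Step 2: B1 = 119/120; threaded value p + q = 239; r = 8122; 8122 = 2 * 31 * 131; number of divisors = (1+1) * (1+1) * (1+1) = 8; answer 8
Step 3: B2 = 8; c = -16; cross terms: (4*-19 - 13*-36)=392, (13*-16 - 21*-19)=191, (21*0 - 19*-16)=304, (19*-36 - 4*0)=-684; twice the area = |203| = 203; area = 203/2; boundary points = 1 + 1 + 2 + 3 = 7; strictly interior points = area - boundary/2 + 1 = 99; answer 99

99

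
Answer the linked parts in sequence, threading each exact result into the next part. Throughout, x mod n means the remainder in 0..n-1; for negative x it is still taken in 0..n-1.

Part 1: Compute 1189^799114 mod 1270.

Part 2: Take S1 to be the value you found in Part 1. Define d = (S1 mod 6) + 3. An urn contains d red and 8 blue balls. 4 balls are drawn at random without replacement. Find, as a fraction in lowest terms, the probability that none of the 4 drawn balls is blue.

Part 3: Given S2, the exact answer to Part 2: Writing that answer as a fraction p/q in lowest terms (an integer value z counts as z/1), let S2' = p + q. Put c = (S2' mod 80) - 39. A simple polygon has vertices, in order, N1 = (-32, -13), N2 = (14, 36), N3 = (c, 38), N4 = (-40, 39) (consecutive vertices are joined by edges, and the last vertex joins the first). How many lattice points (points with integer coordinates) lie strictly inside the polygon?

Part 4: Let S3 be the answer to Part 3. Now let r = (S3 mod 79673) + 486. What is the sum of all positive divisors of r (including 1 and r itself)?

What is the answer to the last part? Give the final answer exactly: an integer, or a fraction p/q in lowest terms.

5760

Part 1: squarings mod 1270: 1189^1=1189, 1189^2=211, 1189^4=71, 1189^8=1231, 1189^16=251, 1189^32=771, 1189^64=81, 1189^128=211, 1189^256=71, 1189^512=1231, 1189^1024=251, 1189^2048=771, 1189^4096=81, 1189^8192=211, 1189^16384=71, 1189^32768=1231, 1189^65536=251, 1189^131072=771, 1189^262144=81, 1189^524288=211; 1189^799114 = 1189^2 * 1189^8 * 1189^128 * 1189^256 * 1189^4096 * 1189^8192 * 1189^262144 * 1189^524288 = 1031 (mod 1270); answer 1031
Part 2: S1 = 1031; d = 8; total draws C(16,4) = 1820; favorable C(8,4) = 70; P = 1/26; answer 1/26
Part 3: S2 = 1/26; threaded value p + q = 27; c = -12; cross terms: (-32*36 - 14*-13)=-970, (14*38 - -12*36)=964, (-12*39 - -40*38)=1052, (-40*-13 - -32*39)=1768; twice the area = |2814| = 2814; area = 1407; boundary points = 1 + 2 + 1 + 4 = 8; strictly interior points = area - boundary/2 + 1 = 1404; answer 1404
Part 4: S3 = 1404; r = 1890; 1890 = 2 * 3^3 * 5 * 7; sigma = (1 + 2) * (1 + 3 + 9 + 27) * (1 + 5) * (1 + 7) = 3 * 40 * 6 * 8 = 5760; answer 5760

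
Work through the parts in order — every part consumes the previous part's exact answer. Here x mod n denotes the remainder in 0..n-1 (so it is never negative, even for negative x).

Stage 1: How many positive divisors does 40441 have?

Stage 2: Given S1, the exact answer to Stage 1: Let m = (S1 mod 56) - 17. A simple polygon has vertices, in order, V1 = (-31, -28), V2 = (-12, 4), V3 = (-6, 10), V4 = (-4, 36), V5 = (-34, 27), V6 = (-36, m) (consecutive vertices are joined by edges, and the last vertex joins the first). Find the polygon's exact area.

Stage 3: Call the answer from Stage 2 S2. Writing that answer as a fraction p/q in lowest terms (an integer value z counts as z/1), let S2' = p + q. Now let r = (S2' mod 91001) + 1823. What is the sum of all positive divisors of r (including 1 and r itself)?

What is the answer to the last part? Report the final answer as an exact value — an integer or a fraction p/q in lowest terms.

Stage 1: 40441 = 37 * 1093; number of divisors = (1+1) * (1+1) = 4; answer 4
Stage 2: S1 = 4; m = -13; cross terms: (-31*4 - -12*-28)=-460, (-12*10 - -6*4)=-96, (-6*36 - -4*10)=-176, (-4*27 - -34*36)=1116, (-34*-13 - -36*27)=1414, (-36*-28 - -31*-13)=605; twice the area = |2403| = 2403; area = 2403/2; answer 2403/2
Stage 3: S2 = 2403/2; threaded value p + q = 2405; r = 4228; 4228 = 2^2 * 7 * 151; sigma = (1 + 2 + 4) * (1 + 7) * (1 + 151) = 7 * 8 * 152 = 8512; answer 8512

8512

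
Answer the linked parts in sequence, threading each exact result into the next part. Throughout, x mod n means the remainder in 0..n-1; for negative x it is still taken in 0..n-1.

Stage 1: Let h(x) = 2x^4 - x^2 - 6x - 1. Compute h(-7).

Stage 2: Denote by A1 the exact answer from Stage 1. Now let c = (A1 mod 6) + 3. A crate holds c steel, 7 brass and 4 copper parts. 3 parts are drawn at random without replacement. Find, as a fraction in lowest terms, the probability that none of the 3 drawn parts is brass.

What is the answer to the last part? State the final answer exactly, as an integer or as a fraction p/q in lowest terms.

5/52

Stage 1: 2*(-7)^4 - 1*(-7)^2 - 6*(-7)^1 - 1 = (4802) + (-49) + (42) + (-1) = 4794; answer 4794
Stage 2: A1 = 4794; c = 3; total draws C(14,3) = 364; favorable C(7,3) = 35; P = 5/52; answer 5/52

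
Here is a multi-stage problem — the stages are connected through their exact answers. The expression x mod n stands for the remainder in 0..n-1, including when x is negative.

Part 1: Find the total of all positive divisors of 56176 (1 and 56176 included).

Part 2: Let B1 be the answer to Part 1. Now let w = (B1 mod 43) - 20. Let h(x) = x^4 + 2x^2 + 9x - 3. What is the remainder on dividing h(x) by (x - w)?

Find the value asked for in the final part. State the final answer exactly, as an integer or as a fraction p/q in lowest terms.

Part 1: 56176 = 2^4 * 3511; sigma = (1 + 2 + 4 + 8 + 16) * (1 + 3511) = 31 * 3512 = 108872; answer 108872
Part 2: B1 = 108872; w = 19; remainder = value at the root: 1*(19)^4 + 2*(19)^2 + 9*(19)^1 - 3 = (130321) + (722) + (171) + (-3) = 131211; answer 131211

131211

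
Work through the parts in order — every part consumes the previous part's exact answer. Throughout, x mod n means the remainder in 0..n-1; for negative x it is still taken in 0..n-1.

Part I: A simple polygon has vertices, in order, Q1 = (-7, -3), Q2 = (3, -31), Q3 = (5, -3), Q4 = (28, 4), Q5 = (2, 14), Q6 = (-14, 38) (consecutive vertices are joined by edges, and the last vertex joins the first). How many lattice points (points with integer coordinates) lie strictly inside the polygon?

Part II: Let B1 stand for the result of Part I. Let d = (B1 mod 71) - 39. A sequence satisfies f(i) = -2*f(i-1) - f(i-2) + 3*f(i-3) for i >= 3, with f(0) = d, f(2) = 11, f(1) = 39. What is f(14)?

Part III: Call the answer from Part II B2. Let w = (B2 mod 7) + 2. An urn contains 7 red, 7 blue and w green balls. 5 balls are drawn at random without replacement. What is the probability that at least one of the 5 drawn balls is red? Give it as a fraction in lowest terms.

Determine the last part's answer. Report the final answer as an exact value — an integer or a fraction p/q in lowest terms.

Part I: cross terms: (-7*-31 - 3*-3)=226, (3*-3 - 5*-31)=146, (5*4 - 28*-3)=104, (28*14 - 2*4)=384, (2*38 - -14*14)=272, (-14*-3 - -7*38)=308; twice the area = |1440| = 1440; area = 720; boundary points = 2 + 2 + 1 + 2 + 8 + 1 = 16; strictly interior points = area - boundary/2 + 1 = 713; answer 713
Part II: B1 = 713; d = -36; f(3) = -2*(11) - 1*(39) + 3*(-36) = -169; iterating: f(3)=-169, f(4)=444, f(5)=-686, f(6)=421, f(7)=1176, f(8)=-4831, f(9)=9749, f(10)=-11139, f(11)=-1964, f(12)=44314, f(13)=-120081, f(14)=189956; answer 189956
Part III: B2 = 189956; w = 6; total draws C(20,5) = 15504; complement C(13,5) = 1287; favorable 15504 - 1287 = 14217; P = 4739/5168; answer 4739/5168

4739/5168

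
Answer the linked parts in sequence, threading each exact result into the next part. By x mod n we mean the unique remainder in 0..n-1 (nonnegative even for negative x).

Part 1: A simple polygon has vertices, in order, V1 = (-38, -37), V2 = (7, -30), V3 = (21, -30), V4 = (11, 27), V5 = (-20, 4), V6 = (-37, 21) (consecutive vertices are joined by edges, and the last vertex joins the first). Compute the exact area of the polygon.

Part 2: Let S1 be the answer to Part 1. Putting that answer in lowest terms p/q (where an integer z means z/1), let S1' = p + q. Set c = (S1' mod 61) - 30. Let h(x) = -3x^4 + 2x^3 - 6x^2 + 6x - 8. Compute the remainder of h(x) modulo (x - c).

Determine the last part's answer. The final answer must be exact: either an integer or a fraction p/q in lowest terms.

-328652

Part 1: cross terms: (-38*-30 - 7*-37)=1399, (7*-30 - 21*-30)=420, (21*27 - 11*-30)=897, (11*4 - -20*27)=584, (-20*21 - -37*4)=-272, (-37*-37 - -38*21)=2167; twice the area = |5195| = 5195; area = 5195/2; answer 5195/2
Part 2: S1 = 5195/2; threaded value p + q = 5197; c = -18; remainder = value at the root: -3*(-18)^4 + 2*(-18)^3 - 6*(-18)^2 + 6*(-18)^1 - 8 = (-314928) + (-11664) + (-1944) + (-108) + (-8) = -328652; answer -328652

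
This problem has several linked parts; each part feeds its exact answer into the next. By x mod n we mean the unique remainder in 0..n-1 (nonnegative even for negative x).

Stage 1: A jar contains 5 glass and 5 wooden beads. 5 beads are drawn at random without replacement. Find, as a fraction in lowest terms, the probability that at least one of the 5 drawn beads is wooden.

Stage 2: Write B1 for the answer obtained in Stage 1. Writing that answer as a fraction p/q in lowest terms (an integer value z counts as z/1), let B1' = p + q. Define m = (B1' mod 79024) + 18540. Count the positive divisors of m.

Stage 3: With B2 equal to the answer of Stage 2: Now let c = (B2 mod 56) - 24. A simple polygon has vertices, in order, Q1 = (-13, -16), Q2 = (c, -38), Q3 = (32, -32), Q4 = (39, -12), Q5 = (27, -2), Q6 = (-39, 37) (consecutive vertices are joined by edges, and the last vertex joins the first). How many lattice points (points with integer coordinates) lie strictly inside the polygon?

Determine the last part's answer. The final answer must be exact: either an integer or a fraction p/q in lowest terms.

2579

Stage 1: total draws C(10,5) = 252; complement C(5,5) = 1; favorable 252 - 1 = 251; P = 251/252; answer 251/252
Stage 2: B1 = 251/252; threaded value p + q = 503; m = 19043; 19043 = 137 * 139; number of divisors = (1+1) * (1+1) = 4; answer 4
Stage 3: B2 = 4; c = -20; cross terms: (-13*-38 - -20*-16)=174, (-20*-32 - 32*-38)=1856, (32*-12 - 39*-32)=864, (39*-2 - 27*-12)=246, (27*37 - -39*-2)=921, (-39*-16 - -13*37)=1105; twice the area = |5166| = 5166; area = 2583; boundary points = 1 + 2 + 1 + 2 + 3 + 1 = 10; strictly interior points = area - boundary/2 + 1 = 2579; answer 2579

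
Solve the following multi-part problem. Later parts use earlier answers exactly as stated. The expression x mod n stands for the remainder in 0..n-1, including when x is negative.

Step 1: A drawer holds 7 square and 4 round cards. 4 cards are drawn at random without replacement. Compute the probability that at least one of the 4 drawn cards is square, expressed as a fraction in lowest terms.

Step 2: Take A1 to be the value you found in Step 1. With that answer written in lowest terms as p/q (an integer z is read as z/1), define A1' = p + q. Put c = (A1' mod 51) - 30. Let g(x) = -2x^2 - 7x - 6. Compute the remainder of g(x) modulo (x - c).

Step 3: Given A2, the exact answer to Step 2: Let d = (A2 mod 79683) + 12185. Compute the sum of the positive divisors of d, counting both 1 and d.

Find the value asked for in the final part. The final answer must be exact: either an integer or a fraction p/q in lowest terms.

109404

Step 1: total draws C(11,4) = 330; complement C(4,4) = 1; favorable 330 - 1 = 329; P = 329/330; answer 329/330
Step 2: A1 = 329/330; threaded value p + q = 659; c = 17; remainder = value at the root: -2*(17)^2 - 7*(17)^1 - 6 = (-578) + (-119) + (-6) = -703; answer -703
Step 3: A2 = -703; d = 91165; 91165 = 5 * 18233; sigma = (1 + 5) * (1 + 18233) = 6 * 18234 = 109404; answer 109404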